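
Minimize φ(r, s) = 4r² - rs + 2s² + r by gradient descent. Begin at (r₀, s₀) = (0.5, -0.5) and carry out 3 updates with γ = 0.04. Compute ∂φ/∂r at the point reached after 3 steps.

∇φ = (8r - s + 1, -r + 4s)
(r₁, s₁) = (0.5, -0.5) − 0.04·(5.5, -2.5) = (0.28, -0.4)
(r₂, s₂) = (0.28, -0.4) − 0.04·(3.64, -1.88) = (0.1344, -0.3248)
(r₃, s₃) = (0.1344, -0.3248) − 0.04·(2.4, -1.4336) = (0.0384, -0.267456)
∂φ/∂r at (0.0384, -0.267456) = 1.574656

1.574656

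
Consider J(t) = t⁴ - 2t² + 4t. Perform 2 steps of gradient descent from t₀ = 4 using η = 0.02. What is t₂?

J′(t) = 4t³ - 4t + 4
Step 1: J′(4) = 244; t₁ = 4 − 0.02·244 = -0.88
Step 2: J′(-0.88) = 4.794112; t₂ = -0.88 − 0.02·4.794112 = -0.97588224

-0.97588224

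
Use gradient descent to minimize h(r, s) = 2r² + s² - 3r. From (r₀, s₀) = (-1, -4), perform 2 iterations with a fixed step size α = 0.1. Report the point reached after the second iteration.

(0.12, -2.56)

∇h = (4r - 3, 2s)
Step 1: at (-1, -4), ∇h = (-7, -8) → (-1, -4) − 0.1·(-7, -8) = (-0.3, -3.2)
Step 2: at (-0.3, -3.2), ∇h = (-4.2, -6.4) → (-0.3, -3.2) − 0.1·(-4.2, -6.4) = (0.12, -2.56)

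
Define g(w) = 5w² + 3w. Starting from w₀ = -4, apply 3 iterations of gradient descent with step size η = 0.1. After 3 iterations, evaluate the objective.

-0.45

g′(w) = 10w + 3
Step 1: g′(-4) = -37; w₁ = -4 − 0.1·(-37) = -0.3
Step 2: g′(-0.3) = 0; w₂ = -0.3 − 0.1·0 = -0.3
Step 3: g′(-0.3) = 0; w₃ = -0.3 − 0.1·0 = -0.3
g(-0.3) = -0.45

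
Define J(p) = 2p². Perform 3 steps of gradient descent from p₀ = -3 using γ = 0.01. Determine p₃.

J′(p) = 4p
p₁ = -3 − 0.01·(-12) = -2.88
p₂ = -2.88 − 0.01·(-11.52) = -2.7648
p₃ = -2.7648 − 0.01·(-11.0592) = -2.654208

-2.654208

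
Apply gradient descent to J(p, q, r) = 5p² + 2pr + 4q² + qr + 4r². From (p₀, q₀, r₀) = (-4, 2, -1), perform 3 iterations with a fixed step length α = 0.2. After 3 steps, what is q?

∇J = (10p + 2r, 8q + r, 2p + q + 8r)
Step 1: at (-4, 2, -1), ∇J = (-42, 15, -14) → (-4, 2, -1) − 0.2·(-42, 15, -14) = (4.4, -1, 1.8)
Step 2: at (4.4, -1, 1.8), ∇J = (47.6, -6.2, 22.2) → (4.4, -1, 1.8) − 0.2·(47.6, -6.2, 22.2) = (-5.12, 0.24, -2.64)
Step 3: at (-5.12, 0.24, -2.64), ∇J = (-56.48, -0.72, -31.12) → (-5.12, 0.24, -2.64) − 0.2·(-56.48, -0.72, -31.12) = (6.176, 0.384, 3.584)
q = 0.384

0.384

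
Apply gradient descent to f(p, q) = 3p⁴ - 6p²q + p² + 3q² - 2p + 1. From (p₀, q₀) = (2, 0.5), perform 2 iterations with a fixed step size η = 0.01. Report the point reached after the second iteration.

∇f = (12p³ - 12pq + 2p - 2, -6p² + 6q)
(p₁, q₁) = (2, 0.5) − 0.01·(86, -21) = (1.14, 0.71)
(p₂, q₂) = (1.14, 0.71) − 0.01·(8.345728, -3.5376) = (1.05654272, 0.745376)

(1.05654272, 0.745376)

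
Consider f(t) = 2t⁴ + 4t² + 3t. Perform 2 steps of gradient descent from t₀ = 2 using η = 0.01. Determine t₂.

f′(t) = 8t³ + 8t + 3
Step 1: f′(2) = 83; t₁ = 2 − 0.01·83 = 1.17
Step 2: f′(1.17) = 25.172904; t₂ = 1.17 − 0.01·25.172904 = 0.91827096

0.91827096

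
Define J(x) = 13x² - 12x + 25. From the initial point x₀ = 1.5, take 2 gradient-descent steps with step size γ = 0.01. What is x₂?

1.0302

J′(x) = 26x - 12
x₁ = 1.5 − 0.01·27 = 1.23
x₂ = 1.23 − 0.01·19.98 = 1.0302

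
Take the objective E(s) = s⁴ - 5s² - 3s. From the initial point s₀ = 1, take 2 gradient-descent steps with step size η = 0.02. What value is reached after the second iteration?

1.34455744

E′(s) = 4s³ - 10s - 3
s₁ = 1 − 0.02·(-9) = 1.18
s₂ = 1.18 − 0.02·(-8.227872) = 1.34455744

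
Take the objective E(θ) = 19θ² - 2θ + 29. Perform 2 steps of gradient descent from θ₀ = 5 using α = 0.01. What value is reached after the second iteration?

1.9544

E′(θ) = 38θ - 2
Step 1: E′(5) = 188; θ₁ = 5 − 0.01·188 = 3.12
Step 2: E′(3.12) = 116.56; θ₂ = 3.12 − 0.01·116.56 = 1.9544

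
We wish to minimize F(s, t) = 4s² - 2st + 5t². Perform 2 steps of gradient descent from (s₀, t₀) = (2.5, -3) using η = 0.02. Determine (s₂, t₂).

∇F = (8s - 2t, -2s + 10t)
(s₁, t₁) = (2.5, -3) − 0.02·(26, -35) = (1.98, -2.3)
(s₂, t₂) = (1.98, -2.3) − 0.02·(20.44, -26.96) = (1.5712, -1.7608)

(1.5712, -1.7608)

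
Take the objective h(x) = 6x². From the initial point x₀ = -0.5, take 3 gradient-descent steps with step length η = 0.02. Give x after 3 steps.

-0.219488

h′(x) = 12x
x₁ = -0.5 − 0.02·(-6) = -0.38
x₂ = -0.38 − 0.02·(-4.56) = -0.2888
x₃ = -0.2888 − 0.02·(-3.4656) = -0.219488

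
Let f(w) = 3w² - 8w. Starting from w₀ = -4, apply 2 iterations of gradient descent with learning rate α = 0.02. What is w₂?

f′(w) = 6w - 8
w₁ = -4 − 0.02·(-32) = -3.36
w₂ = -3.36 − 0.02·(-28.16) = -2.7968

-2.7968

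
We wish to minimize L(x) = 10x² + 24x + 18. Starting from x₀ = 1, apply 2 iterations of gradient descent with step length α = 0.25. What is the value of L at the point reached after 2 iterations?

12394

L′(x) = 20x + 24
x₁ = 1 − 0.25·44 = -10
x₂ = -10 − 0.25·(-176) = 34
L(34) = 12394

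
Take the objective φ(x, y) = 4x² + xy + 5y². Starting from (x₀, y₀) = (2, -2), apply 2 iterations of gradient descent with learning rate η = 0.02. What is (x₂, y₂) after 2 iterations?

(1.4776, -1.3464)

∇φ = (8x + y, x + 10y)
Step 1: at (2, -2), ∇φ = (14, -18) → (2, -2) − 0.02·(14, -18) = (1.72, -1.64)
Step 2: at (1.72, -1.64), ∇φ = (12.12, -14.68) → (1.72, -1.64) − 0.02·(12.12, -14.68) = (1.4776, -1.3464)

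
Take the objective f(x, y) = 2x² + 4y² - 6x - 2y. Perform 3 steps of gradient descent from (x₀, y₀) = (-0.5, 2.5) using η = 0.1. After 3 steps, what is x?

1.068

∇f = (4x - 6, 8y - 2)
Step 1: at (-0.5, 2.5), ∇f = (-8, 18) → (-0.5, 2.5) − 0.1·(-8, 18) = (0.3, 0.7)
Step 2: at (0.3, 0.7), ∇f = (-4.8, 3.6) → (0.3, 0.7) − 0.1·(-4.8, 3.6) = (0.78, 0.34)
Step 3: at (0.78, 0.34), ∇f = (-2.88, 0.72) → (0.78, 0.34) − 0.1·(-2.88, 0.72) = (1.068, 0.268)
x = 1.068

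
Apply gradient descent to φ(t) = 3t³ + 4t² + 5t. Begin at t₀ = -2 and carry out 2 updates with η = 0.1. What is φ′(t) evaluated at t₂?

3314.265625

φ′(t) = 9t² + 8t + 5
Step 1: φ′(-2) = 25; t₁ = -2 − 0.1·25 = -4.5
Step 2: φ′(-4.5) = 151.25; t₂ = -4.5 − 0.1·151.25 = -19.625
φ′(t) at (-19.625) = 3314.265625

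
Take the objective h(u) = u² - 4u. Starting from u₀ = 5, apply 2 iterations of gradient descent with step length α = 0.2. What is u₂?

3.08

h′(u) = 2u - 4
Step 1: h′(5) = 6; u₁ = 5 − 0.2·6 = 3.8
Step 2: h′(3.8) = 3.6; u₂ = 3.8 − 0.2·3.6 = 3.08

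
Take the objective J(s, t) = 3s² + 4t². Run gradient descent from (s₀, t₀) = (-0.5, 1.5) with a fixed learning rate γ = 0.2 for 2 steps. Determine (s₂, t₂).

∇J = (6s, 8t)
(s₁, t₁) = (-0.5, 1.5) − 0.2·(-3, 12) = (0.1, -0.9)
(s₂, t₂) = (0.1, -0.9) − 0.2·(0.6, -7.2) = (-0.02, 0.54)

(-0.02, 0.54)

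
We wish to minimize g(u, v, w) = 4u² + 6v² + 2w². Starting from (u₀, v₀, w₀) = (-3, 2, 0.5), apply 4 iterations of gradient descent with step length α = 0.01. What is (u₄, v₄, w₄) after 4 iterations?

∇g = (8u, 12v, 4w)
(u₁, v₁, w₁) = (-3, 2, 0.5) − 0.01·(-24, 24, 2) = (-2.76, 1.76, 0.48)
(u₂, v₂, w₂) = (-2.76, 1.76, 0.48) − 0.01·(-22.08, 21.12, 1.92) = (-2.5392, 1.5488, 0.4608)
(u₃, v₃, w₃) = (-2.5392, 1.5488, 0.4608) − 0.01·(-20.3136, 18.5856, 1.8432) = (-2.336064, 1.362944, 0.442368)
(u₄, v₄, w₄) = (-2.336064, 1.362944, 0.442368) − 0.01·(-18.688512, 16.355328, 1.769472) = (-2.14917888, 1.19939072, 0.42467328)

(-2.14917888, 1.19939072, 0.42467328)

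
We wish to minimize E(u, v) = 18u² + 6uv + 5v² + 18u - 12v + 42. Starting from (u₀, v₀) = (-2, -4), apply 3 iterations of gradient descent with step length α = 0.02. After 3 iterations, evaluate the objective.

63.45648459776

∇E = (36u + 6v + 18, 6u + 10v - 12)
Step 1: at (-2, -4), ∇E = (-78, -64) → (-2, -4) − 0.02·(-78, -64) = (-0.44, -2.72)
Step 2: at (-0.44, -2.72), ∇E = (-14.16, -41.84) → (-0.44, -2.72) − 0.02·(-14.16, -41.84) = (-0.1568, -1.8832)
Step 3: at (-0.1568, -1.8832), ∇E = (1.056, -31.7728) → (-0.1568, -1.8832) − 0.02·(1.056, -31.7728) = (-0.17792, -1.247744)
E(-0.17792, -1.247744) = 63.45648459776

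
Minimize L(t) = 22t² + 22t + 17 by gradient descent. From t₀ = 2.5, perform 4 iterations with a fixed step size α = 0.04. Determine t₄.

0.50086528

L′(t) = 44t + 22
Step 1: L′(2.5) = 132; t₁ = 2.5 − 0.04·132 = -2.78
Step 2: L′(-2.78) = -100.32; t₂ = -2.78 − 0.04·(-100.32) = 1.2328
Step 3: L′(1.2328) = 76.2432; t₃ = 1.2328 − 0.04·76.2432 = -1.816928
Step 4: L′(-1.816928) = -57.944832; t₄ = -1.816928 − 0.04·(-57.944832) = 0.50086528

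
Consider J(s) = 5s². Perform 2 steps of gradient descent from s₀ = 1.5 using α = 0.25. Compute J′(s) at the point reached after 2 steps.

J′(s) = 10s
s₁ = 1.5 − 0.25·15 = -2.25
s₂ = -2.25 − 0.25·(-22.5) = 3.375
J′(s) at (3.375) = 33.75

33.75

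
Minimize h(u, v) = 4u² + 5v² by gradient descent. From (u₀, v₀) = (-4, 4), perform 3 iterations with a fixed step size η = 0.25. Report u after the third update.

∇h = (8u, 10v)
(u₁, v₁) = (-4, 4) − 0.25·(-32, 40) = (4, -6)
(u₂, v₂) = (4, -6) − 0.25·(32, -60) = (-4, 9)
(u₃, v₃) = (-4, 9) − 0.25·(-32, 90) = (4, -13.5)
u = 4

4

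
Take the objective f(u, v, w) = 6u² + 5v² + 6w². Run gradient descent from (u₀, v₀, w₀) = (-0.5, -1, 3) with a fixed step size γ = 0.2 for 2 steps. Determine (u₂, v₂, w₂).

(-0.98, -1, 5.88)

∇f = (12u, 10v, 12w)
(u₁, v₁, w₁) = (-0.5, -1, 3) − 0.2·(-6, -10, 36) = (0.7, 1, -4.2)
(u₂, v₂, w₂) = (0.7, 1, -4.2) − 0.2·(8.4, 10, -50.4) = (-0.98, -1, 5.88)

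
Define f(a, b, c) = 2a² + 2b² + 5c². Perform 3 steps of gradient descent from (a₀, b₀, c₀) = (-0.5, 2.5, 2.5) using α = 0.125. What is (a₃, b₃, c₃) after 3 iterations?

(-0.0625, 0.3125, -0.0390625)

∇f = (4a, 4b, 10c)
(a₁, b₁, c₁) = (-0.5, 2.5, 2.5) − 0.125·(-2, 10, 25) = (-0.25, 1.25, -0.625)
(a₂, b₂, c₂) = (-0.25, 1.25, -0.625) − 0.125·(-1, 5, -6.25) = (-0.125, 0.625, 0.15625)
(a₃, b₃, c₃) = (-0.125, 0.625, 0.15625) − 0.125·(-0.5, 2.5, 1.5625) = (-0.0625, 0.3125, -0.0390625)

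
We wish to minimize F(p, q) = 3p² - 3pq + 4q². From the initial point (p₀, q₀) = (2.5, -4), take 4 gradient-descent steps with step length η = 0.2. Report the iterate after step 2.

(2.92, -4.08)

∇F = (6p - 3q, -3p + 8q)
Step 1: at (2.5, -4), ∇F = (27, -39.5) → (2.5, -4) − 0.2·(27, -39.5) = (-2.9, 3.9)
Step 2: at (-2.9, 3.9), ∇F = (-29.1, 39.9) → (-2.9, 3.9) − 0.2·(-29.1, 39.9) = (2.92, -4.08)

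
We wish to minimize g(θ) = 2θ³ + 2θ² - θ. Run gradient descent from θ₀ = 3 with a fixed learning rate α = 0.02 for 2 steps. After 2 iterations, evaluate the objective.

5.611602285696

g′(θ) = 6θ² + 4θ - 1
θ₁ = 3 − 0.02·65 = 1.7
θ₂ = 1.7 − 0.02·23.14 = 1.2372
g(1.2372) = 5.611602285696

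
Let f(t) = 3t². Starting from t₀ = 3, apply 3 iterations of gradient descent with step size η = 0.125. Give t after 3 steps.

0.046875

f′(t) = 6t
Step 1: f′(3) = 18; t₁ = 3 − 0.125·18 = 0.75
Step 2: f′(0.75) = 4.5; t₂ = 0.75 − 0.125·4.5 = 0.1875
Step 3: f′(0.1875) = 1.125; t₃ = 0.1875 − 0.125·1.125 = 0.046875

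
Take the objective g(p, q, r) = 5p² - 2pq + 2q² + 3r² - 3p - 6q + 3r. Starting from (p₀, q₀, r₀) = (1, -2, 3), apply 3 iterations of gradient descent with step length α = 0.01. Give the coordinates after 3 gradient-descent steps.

∇g = (10p - 2q - 3, -2p + 4q - 6, 6r + 3)
(p₁, q₁, r₁) = (1, -2, 3) − 0.01·(11, -16, 21) = (0.89, -1.84, 2.79)
(p₂, q₂, r₂) = (0.89, -1.84, 2.79) − 0.01·(9.58, -15.14, 19.74) = (0.7942, -1.6886, 2.5926)
(p₃, q₃, r₃) = (0.7942, -1.6886, 2.5926) − 0.01·(8.3192, -14.3428, 18.5556) = (0.711008, -1.545172, 2.407044)

(0.711008, -1.545172, 2.407044)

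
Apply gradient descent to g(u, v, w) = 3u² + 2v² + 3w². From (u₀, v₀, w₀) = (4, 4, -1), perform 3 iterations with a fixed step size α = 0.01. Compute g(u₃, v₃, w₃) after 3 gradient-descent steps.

60.231608104128

∇g = (6u, 4v, 6w)
Step 1: at (4, 4, -1), ∇g = (24, 16, -6) → (4, 4, -1) − 0.01·(24, 16, -6) = (3.76, 3.84, -0.94)
Step 2: at (3.76, 3.84, -0.94), ∇g = (22.56, 15.36, -5.64) → (3.76, 3.84, -0.94) − 0.01·(22.56, 15.36, -5.64) = (3.5344, 3.6864, -0.8836)
Step 3: at (3.5344, 3.6864, -0.8836), ∇g = (21.2064, 14.7456, -5.3016) → (3.5344, 3.6864, -0.8836) − 0.01·(21.2064, 14.7456, -5.3016) = (3.322336, 3.538944, -0.830584)
g(3.322336, 3.538944, -0.830584) = 60.231608104128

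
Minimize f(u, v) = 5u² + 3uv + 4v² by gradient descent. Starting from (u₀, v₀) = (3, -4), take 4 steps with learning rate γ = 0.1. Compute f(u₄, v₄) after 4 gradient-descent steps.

0.06571237

∇f = (10u + 3v, 3u + 8v)
Step 1: at (3, -4), ∇f = (18, -23) → (3, -4) − 0.1·(18, -23) = (1.2, -1.7)
Step 2: at (1.2, -1.7), ∇f = (6.9, -10) → (1.2, -1.7) − 0.1·(6.9, -10) = (0.51, -0.7)
Step 3: at (0.51, -0.7), ∇f = (3, -4.07) → (0.51, -0.7) − 0.1·(3, -4.07) = (0.21, -0.293)
Step 4: at (0.21, -0.293), ∇f = (1.221, -1.714) → (0.21, -0.293) − 0.1·(1.221, -1.714) = (0.0879, -0.1216)
f(0.0879, -0.1216) = 0.06571237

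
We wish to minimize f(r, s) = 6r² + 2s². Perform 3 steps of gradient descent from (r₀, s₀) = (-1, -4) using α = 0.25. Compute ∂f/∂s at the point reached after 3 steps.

∇f = (12r, 4s)
Step 1: at (-1, -4), ∇f = (-12, -16) → (-1, -4) − 0.25·(-12, -16) = (2, 0)
Step 2: at (2, 0), ∇f = (24, 0) → (2, 0) − 0.25·(24, 0) = (-4, 0)
Step 3: at (-4, 0), ∇f = (-48, 0) → (-4, 0) − 0.25·(-48, 0) = (8, 0)
∂f/∂s at (8, 0) = 0

0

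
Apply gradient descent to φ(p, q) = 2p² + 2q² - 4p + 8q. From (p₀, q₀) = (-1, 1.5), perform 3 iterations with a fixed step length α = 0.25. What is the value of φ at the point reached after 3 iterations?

-10

∇φ = (4p - 4, 4q + 8)
(p₁, q₁) = (-1, 1.5) − 0.25·(-8, 14) = (1, -2)
(p₂, q₂) = (1, -2) − 0.25·(0, 0) = (1, -2)
(p₃, q₃) = (1, -2) − 0.25·(0, 0) = (1, -2)
φ(1, -2) = -10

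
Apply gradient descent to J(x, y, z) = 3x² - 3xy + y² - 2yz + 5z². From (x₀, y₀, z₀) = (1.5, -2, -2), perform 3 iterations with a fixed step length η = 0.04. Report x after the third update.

0.152832

∇J = (6x - 3y, -3x + 2y - 2z, -2y + 10z)
(x₁, y₁, z₁) = (1.5, -2, -2) − 0.04·(15, -4.5, -16) = (0.9, -1.82, -1.36)
(x₂, y₂, z₂) = (0.9, -1.82, -1.36) − 0.04·(10.86, -3.62, -9.96) = (0.4656, -1.6752, -0.9616)
(x₃, y₃, z₃) = (0.4656, -1.6752, -0.9616) − 0.04·(7.8192, -2.824, -6.2656) = (0.152832, -1.56224, -0.710976)
x = 0.152832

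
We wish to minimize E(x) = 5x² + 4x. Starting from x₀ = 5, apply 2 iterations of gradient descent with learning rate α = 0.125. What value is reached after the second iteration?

-0.0625

E′(x) = 10x + 4
x₁ = 5 − 0.125·54 = -1.75
x₂ = -1.75 − 0.125·(-13.5) = -0.0625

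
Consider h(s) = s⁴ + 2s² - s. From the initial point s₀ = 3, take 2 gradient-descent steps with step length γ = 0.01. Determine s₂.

h′(s) = 4s³ + 4s - 1
Step 1: h′(3) = 119; s₁ = 3 − 0.01·119 = 1.81
Step 2: h′(1.81) = 29.958964; s₂ = 1.81 − 0.01·29.958964 = 1.51041036

1.51041036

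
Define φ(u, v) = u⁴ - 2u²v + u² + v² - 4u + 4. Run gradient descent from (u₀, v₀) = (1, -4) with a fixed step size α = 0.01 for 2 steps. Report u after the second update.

∇φ = (4u³ - 4uv + 2u - 4, -2u² + 2v)
Step 1: at (1, -4), ∇φ = (18, -10) → (1, -4) − 0.01·(18, -10) = (0.82, -3.9)
Step 2: at (0.82, -3.9), ∇φ = (12.637472, -9.1448) → (0.82, -3.9) − 0.01·(12.637472, -9.1448) = (0.69362528, -3.808552)
u = 0.69362528

0.69362528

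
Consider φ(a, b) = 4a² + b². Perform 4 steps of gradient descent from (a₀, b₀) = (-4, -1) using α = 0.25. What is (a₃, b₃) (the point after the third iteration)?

∇φ = (8a, 2b)
(a₁, b₁) = (-4, -1) − 0.25·(-32, -2) = (4, -0.5)
(a₂, b₂) = (4, -0.5) − 0.25·(32, -1) = (-4, -0.25)
(a₃, b₃) = (-4, -0.25) − 0.25·(-32, -0.5) = (4, -0.125)

(4, -0.125)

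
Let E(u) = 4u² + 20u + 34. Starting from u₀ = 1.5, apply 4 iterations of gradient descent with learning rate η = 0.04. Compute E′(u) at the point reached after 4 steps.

6.84204032

E′(u) = 8u + 20
Step 1: E′(1.5) = 32; u₁ = 1.5 − 0.04·32 = 0.22
Step 2: E′(0.22) = 21.76; u₂ = 0.22 − 0.04·21.76 = -0.6504
Step 3: E′(-0.6504) = 14.7968; u₃ = -0.6504 − 0.04·14.7968 = -1.242272
Step 4: E′(-1.242272) = 10.061824; u₄ = -1.242272 − 0.04·10.061824 = -1.64474496
E′(u) at (-1.64474496) = 6.84204032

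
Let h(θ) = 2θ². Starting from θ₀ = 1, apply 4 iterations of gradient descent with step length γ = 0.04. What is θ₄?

h′(θ) = 4θ
θ₁ = 1 − 0.04·4 = 0.84
θ₂ = 0.84 − 0.04·3.36 = 0.7056
θ₃ = 0.7056 − 0.04·2.8224 = 0.592704
θ₄ = 0.592704 − 0.04·2.370816 = 0.49787136

0.49787136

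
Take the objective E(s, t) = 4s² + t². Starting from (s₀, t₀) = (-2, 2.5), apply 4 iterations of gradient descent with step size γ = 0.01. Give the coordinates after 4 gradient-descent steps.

∇E = (8s, 2t)
(s₁, t₁) = (-2, 2.5) − 0.01·(-16, 5) = (-1.84, 2.45)
(s₂, t₂) = (-1.84, 2.45) − 0.01·(-14.72, 4.9) = (-1.6928, 2.401)
(s₃, t₃) = (-1.6928, 2.401) − 0.01·(-13.5424, 4.802) = (-1.557376, 2.35298)
(s₄, t₄) = (-1.557376, 2.35298) − 0.01·(-12.459008, 4.70596) = (-1.43278592, 2.3059204)

(-1.43278592, 2.3059204)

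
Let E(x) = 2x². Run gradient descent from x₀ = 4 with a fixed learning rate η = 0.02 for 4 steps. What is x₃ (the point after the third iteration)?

3.114752

E′(x) = 4x
Step 1: E′(4) = 16; x₁ = 4 − 0.02·16 = 3.68
Step 2: E′(3.68) = 14.72; x₂ = 3.68 − 0.02·14.72 = 3.3856
Step 3: E′(3.3856) = 13.5424; x₃ = 3.3856 − 0.02·13.5424 = 3.114752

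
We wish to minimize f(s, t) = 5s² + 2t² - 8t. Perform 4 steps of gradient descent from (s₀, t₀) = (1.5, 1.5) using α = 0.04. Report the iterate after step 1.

(0.9, 1.58)

∇f = (10s, 4t - 8)
Step 1: at (1.5, 1.5), ∇f = (15, -2) → (1.5, 1.5) − 0.04·(15, -2) = (0.9, 1.58)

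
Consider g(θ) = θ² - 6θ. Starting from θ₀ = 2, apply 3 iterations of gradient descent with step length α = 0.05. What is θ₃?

g′(θ) = 2θ - 6
Step 1: g′(2) = -2; θ₁ = 2 − 0.05·(-2) = 2.1
Step 2: g′(2.1) = -1.8; θ₂ = 2.1 − 0.05·(-1.8) = 2.19
Step 3: g′(2.19) = -1.62; θ₃ = 2.19 − 0.05·(-1.62) = 2.271

2.271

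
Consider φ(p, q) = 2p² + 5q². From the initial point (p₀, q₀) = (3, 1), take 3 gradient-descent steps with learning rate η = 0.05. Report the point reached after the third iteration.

(1.536, 0.125)

∇φ = (4p, 10q)
(p₁, q₁) = (3, 1) − 0.05·(12, 10) = (2.4, 0.5)
(p₂, q₂) = (2.4, 0.5) − 0.05·(9.6, 5) = (1.92, 0.25)
(p₃, q₃) = (1.92, 0.25) − 0.05·(7.68, 2.5) = (1.536, 0.125)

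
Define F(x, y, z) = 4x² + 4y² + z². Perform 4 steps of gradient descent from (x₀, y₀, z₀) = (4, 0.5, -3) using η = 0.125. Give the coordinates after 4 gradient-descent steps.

(0, 0, -0.94921875)

∇F = (8x, 8y, 2z)
Step 1: at (4, 0.5, -3), ∇F = (32, 4, -6) → (4, 0.5, -3) − 0.125·(32, 4, -6) = (0, 0, -2.25)
Step 2: at (0, 0, -2.25), ∇F = (0, 0, -4.5) → (0, 0, -2.25) − 0.125·(0, 0, -4.5) = (0, 0, -1.6875)
Step 3: at (0, 0, -1.6875), ∇F = (0, 0, -3.375) → (0, 0, -1.6875) − 0.125·(0, 0, -3.375) = (0, 0, -1.265625)
Step 4: at (0, 0, -1.265625), ∇F = (0, 0, -2.53125) → (0, 0, -1.265625) − 0.125·(0, 0, -2.53125) = (0, 0, -0.94921875)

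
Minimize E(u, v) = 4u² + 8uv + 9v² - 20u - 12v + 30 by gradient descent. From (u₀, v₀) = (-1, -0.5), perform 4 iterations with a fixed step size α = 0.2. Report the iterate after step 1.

(5.4, 5.3)

∇E = (8u + 8v - 20, 8u + 18v - 12)
(u₁, v₁) = (-1, -0.5) − 0.2·(-32, -29) = (5.4, 5.3)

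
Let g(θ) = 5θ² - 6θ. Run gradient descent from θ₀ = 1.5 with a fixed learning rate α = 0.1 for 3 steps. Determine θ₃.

0.6

g′(θ) = 10θ - 6
Step 1: g′(1.5) = 9; θ₁ = 1.5 − 0.1·9 = 0.6
Step 2: g′(0.6) = 0; θ₂ = 0.6 − 0.1·0 = 0.6
Step 3: g′(0.6) = 0; θ₃ = 0.6 − 0.1·0 = 0.6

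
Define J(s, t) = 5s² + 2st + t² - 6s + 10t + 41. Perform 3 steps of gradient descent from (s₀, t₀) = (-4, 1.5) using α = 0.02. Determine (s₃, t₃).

(-1.889184, 1.116736)

∇J = (10s + 2t - 6, 2s + 2t + 10)
Step 1: at (-4, 1.5), ∇J = (-43, 5) → (-4, 1.5) − 0.02·(-43, 5) = (-3.14, 1.4)
Step 2: at (-3.14, 1.4), ∇J = (-34.6, 6.52) → (-3.14, 1.4) − 0.02·(-34.6, 6.52) = (-2.448, 1.2696)
Step 3: at (-2.448, 1.2696), ∇J = (-27.9408, 7.6432) → (-2.448, 1.2696) − 0.02·(-27.9408, 7.6432) = (-1.889184, 1.116736)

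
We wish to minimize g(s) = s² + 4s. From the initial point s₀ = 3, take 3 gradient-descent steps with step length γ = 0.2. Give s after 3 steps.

g′(s) = 2s + 4
Step 1: g′(3) = 10; s₁ = 3 − 0.2·10 = 1
Step 2: g′(1) = 6; s₂ = 1 − 0.2·6 = -0.2
Step 3: g′(-0.2) = 3.6; s₃ = -0.2 − 0.2·3.6 = -0.92

-0.92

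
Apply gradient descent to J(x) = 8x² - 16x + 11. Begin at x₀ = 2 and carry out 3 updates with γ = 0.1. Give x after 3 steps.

J′(x) = 16x - 16
x₁ = 2 − 0.1·16 = 0.4
x₂ = 0.4 − 0.1·(-9.6) = 1.36
x₃ = 1.36 − 0.1·5.76 = 0.784

0.784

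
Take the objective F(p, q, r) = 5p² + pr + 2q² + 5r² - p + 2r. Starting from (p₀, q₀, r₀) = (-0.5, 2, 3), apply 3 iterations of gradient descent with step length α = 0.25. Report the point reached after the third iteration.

(-3.078125, 0, -10.8984375)

∇F = (10p + r - 1, 4q, p + 10r + 2)
(p₁, q₁, r₁) = (-0.5, 2, 3) − 0.25·(-3, 8, 31.5) = (0.25, 0, -4.875)
(p₂, q₂, r₂) = (0.25, 0, -4.875) − 0.25·(-3.375, 0, -46.5) = (1.09375, 0, 6.75)
(p₃, q₃, r₃) = (1.09375, 0, 6.75) − 0.25·(16.6875, 0, 70.59375) = (-3.078125, 0, -10.8984375)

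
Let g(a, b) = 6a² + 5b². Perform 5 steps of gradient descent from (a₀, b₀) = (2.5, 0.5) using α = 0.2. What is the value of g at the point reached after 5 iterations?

∇g = (12a, 10b)
Step 1: at (2.5, 0.5), ∇g = (30, 5) → (2.5, 0.5) − 0.2·(30, 5) = (-3.5, -0.5)
Step 2: at (-3.5, -0.5), ∇g = (-42, -5) → (-3.5, -0.5) − 0.2·(-42, -5) = (4.9, 0.5)
Step 3: at (4.9, 0.5), ∇g = (58.8, 5) → (4.9, 0.5) − 0.2·(58.8, 5) = (-6.86, -0.5)
Step 4: at (-6.86, -0.5), ∇g = (-82.32, -5) → (-6.86, -0.5) − 0.2·(-82.32, -5) = (9.604, 0.5)
Step 5: at (9.604, 0.5), ∇g = (115.248, 5) → (9.604, 0.5) − 0.2·(115.248, 5) = (-13.4456, -0.5)
g(-13.4456, -0.5) = 1085.95495616

1085.95495616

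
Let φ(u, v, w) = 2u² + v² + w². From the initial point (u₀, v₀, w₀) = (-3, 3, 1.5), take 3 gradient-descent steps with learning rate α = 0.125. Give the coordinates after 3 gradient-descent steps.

(-0.375, 1.265625, 0.6328125)

∇φ = (4u, 2v, 2w)
(u₁, v₁, w₁) = (-3, 3, 1.5) − 0.125·(-12, 6, 3) = (-1.5, 2.25, 1.125)
(u₂, v₂, w₂) = (-1.5, 2.25, 1.125) − 0.125·(-6, 4.5, 2.25) = (-0.75, 1.6875, 0.84375)
(u₃, v₃, w₃) = (-0.75, 1.6875, 0.84375) − 0.125·(-3, 3.375, 1.6875) = (-0.375, 1.265625, 0.6328125)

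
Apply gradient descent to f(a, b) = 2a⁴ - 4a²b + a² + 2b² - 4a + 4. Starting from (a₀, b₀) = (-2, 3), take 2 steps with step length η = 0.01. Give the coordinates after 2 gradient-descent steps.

∇f = (8a³ - 8ab + 2a - 4, -4a² + 4b)
Step 1: at (-2, 3), ∇f = (-24, -4) → (-2, 3) − 0.01·(-24, -4) = (-1.76, 3.04)
Step 2: at (-1.76, 3.04), ∇f = (-8.331008, -0.2304) → (-1.76, 3.04) − 0.01·(-8.331008, -0.2304) = (-1.67668992, 3.042304)

(-1.67668992, 3.042304)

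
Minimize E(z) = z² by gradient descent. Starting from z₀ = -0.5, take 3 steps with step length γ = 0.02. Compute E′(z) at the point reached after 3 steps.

-0.884736

E′(z) = 2z
z₁ = -0.5 − 0.02·(-1) = -0.48
z₂ = -0.48 − 0.02·(-0.96) = -0.4608
z₃ = -0.4608 − 0.02·(-0.9216) = -0.442368
E′(z) at (-0.442368) = -0.884736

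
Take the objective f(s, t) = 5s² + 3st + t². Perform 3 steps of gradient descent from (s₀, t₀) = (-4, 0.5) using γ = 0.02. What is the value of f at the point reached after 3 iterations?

17.720292557264

∇f = (10s + 3t, 3s + 2t)
(s₁, t₁) = (-4, 0.5) − 0.02·(-38.5, -11) = (-3.23, 0.72)
(s₂, t₂) = (-3.23, 0.72) − 0.02·(-30.14, -8.25) = (-2.6272, 0.885)
(s₃, t₃) = (-2.6272, 0.885) − 0.02·(-23.617, -6.1116) = (-2.15486, 1.007232)
f(-2.15486, 1.007232) = 17.720292557264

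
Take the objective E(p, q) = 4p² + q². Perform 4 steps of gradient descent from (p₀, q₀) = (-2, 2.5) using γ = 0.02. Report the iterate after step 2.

(-1.4112, 2.304)

∇E = (8p, 2q)
Step 1: at (-2, 2.5), ∇E = (-16, 5) → (-2, 2.5) − 0.02·(-16, 5) = (-1.68, 2.4)
Step 2: at (-1.68, 2.4), ∇E = (-13.44, 4.8) → (-1.68, 2.4) − 0.02·(-13.44, 4.8) = (-1.4112, 2.304)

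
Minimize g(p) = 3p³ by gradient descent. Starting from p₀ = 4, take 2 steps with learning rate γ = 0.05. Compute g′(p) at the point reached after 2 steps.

548.683776

g′(p) = 9p²
p₁ = 4 − 0.05·144 = -3.2
p₂ = -3.2 − 0.05·92.16 = -7.808
g′(p) at (-7.808) = 548.683776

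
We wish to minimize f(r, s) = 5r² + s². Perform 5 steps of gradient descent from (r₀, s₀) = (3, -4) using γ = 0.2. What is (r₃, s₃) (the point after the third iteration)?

(-3, -0.864)

∇f = (10r, 2s)
(r₁, s₁) = (3, -4) − 0.2·(30, -8) = (-3, -2.4)
(r₂, s₂) = (-3, -2.4) − 0.2·(-30, -4.8) = (3, -1.44)
(r₃, s₃) = (3, -1.44) − 0.2·(30, -2.88) = (-3, -0.864)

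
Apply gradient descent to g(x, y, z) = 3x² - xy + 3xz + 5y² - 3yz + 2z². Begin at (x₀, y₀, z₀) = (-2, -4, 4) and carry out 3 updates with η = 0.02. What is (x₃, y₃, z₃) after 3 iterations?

∇g = (6x - y + 3z, -x + 10y - 3z, 3x - 3y + 4z)
(x₁, y₁, z₁) = (-2, -4, 4) − 0.02·(4, -50, 22) = (-2.08, -3, 3.56)
(x₂, y₂, z₂) = (-2.08, -3, 3.56) − 0.02·(1.2, -38.6, 17) = (-2.104, -2.228, 3.22)
(x₃, y₃, z₃) = (-2.104, -2.228, 3.22) − 0.02·(-0.736, -29.836, 13.252) = (-2.08928, -1.63128, 2.95496)

(-2.08928, -1.63128, 2.95496)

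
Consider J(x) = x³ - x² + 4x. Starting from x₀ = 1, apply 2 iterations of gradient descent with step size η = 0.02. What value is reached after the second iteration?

J′(x) = 3x² - 2x + 4
x₁ = 1 − 0.02·5 = 0.9
x₂ = 0.9 − 0.02·4.63 = 0.8074

0.8074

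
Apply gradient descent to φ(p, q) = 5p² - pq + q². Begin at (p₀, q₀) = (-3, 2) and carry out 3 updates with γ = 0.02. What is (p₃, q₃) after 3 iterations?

(-1.445872, 1.631848)

∇φ = (10p - q, -p + 2q)
Step 1: at (-3, 2), ∇φ = (-32, 7) → (-3, 2) − 0.02·(-32, 7) = (-2.36, 1.86)
Step 2: at (-2.36, 1.86), ∇φ = (-25.46, 6.08) → (-2.36, 1.86) − 0.02·(-25.46, 6.08) = (-1.8508, 1.7384)
Step 3: at (-1.8508, 1.7384), ∇φ = (-20.2464, 5.3276) → (-1.8508, 1.7384) − 0.02·(-20.2464, 5.3276) = (-1.445872, 1.631848)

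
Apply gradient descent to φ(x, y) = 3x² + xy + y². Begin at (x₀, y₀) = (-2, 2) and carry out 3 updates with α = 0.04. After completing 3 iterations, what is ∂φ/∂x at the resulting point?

∇φ = (6x + y, x + 2y)
Step 1: at (-2, 2), ∇φ = (-10, 2) → (-2, 2) − 0.04·(-10, 2) = (-1.6, 1.92)
Step 2: at (-1.6, 1.92), ∇φ = (-7.68, 2.24) → (-1.6, 1.92) − 0.04·(-7.68, 2.24) = (-1.2928, 1.8304)
Step 3: at (-1.2928, 1.8304), ∇φ = (-5.9264, 2.368) → (-1.2928, 1.8304) − 0.04·(-5.9264, 2.368) = (-1.055744, 1.73568)
∂φ/∂x at (-1.055744, 1.73568) = -4.598784

-4.598784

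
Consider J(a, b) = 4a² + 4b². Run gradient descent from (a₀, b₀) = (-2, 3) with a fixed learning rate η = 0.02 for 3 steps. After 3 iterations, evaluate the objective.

∇J = (8a, 8b)
Step 1: at (-2, 3), ∇J = (-16, 24) → (-2, 3) − 0.02·(-16, 24) = (-1.68, 2.52)
Step 2: at (-1.68, 2.52), ∇J = (-13.44, 20.16) → (-1.68, 2.52) − 0.02·(-13.44, 20.16) = (-1.4112, 2.1168)
Step 3: at (-1.4112, 2.1168), ∇J = (-11.2896, 16.9344) → (-1.4112, 2.1168) − 0.02·(-11.2896, 16.9344) = (-1.185408, 1.778112)
J(-1.185408, 1.778112) = 18.267497644032

18.267497644032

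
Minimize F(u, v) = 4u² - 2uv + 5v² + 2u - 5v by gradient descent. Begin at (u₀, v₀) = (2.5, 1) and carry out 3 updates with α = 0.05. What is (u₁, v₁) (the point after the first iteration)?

(1.5, 1)

∇F = (8u - 2v + 2, -2u + 10v - 5)
(u₁, v₁) = (2.5, 1) − 0.05·(20, 0) = (1.5, 1)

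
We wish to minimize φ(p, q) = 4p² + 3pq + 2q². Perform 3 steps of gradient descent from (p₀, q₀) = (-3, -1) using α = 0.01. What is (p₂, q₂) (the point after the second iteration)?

(-2.4855, -0.7533)

∇φ = (8p + 3q, 3p + 4q)
Step 1: at (-3, -1), ∇φ = (-27, -13) → (-3, -1) − 0.01·(-27, -13) = (-2.73, -0.87)
Step 2: at (-2.73, -0.87), ∇φ = (-24.45, -11.67) → (-2.73, -0.87) − 0.01·(-24.45, -11.67) = (-2.4855, -0.7533)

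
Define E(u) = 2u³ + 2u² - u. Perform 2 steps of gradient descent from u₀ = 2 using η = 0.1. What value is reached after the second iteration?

-1.286

E′(u) = 6u² + 4u - 1
Step 1: E′(2) = 31; u₁ = 2 − 0.1·31 = -1.1
Step 2: E′(-1.1) = 1.86; u₂ = -1.1 − 0.1·1.86 = -1.286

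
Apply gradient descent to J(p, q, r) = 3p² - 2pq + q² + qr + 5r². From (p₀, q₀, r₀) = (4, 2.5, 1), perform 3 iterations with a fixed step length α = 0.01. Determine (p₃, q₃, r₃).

(3.464633, 2.551322, 0.6606995)

∇J = (6p - 2q, -2p + 2q + r, q + 10r)
Step 1: at (4, 2.5, 1), ∇J = (19, -2, 12.5) → (4, 2.5, 1) − 0.01·(19, -2, 12.5) = (3.81, 2.52, 0.875)
Step 2: at (3.81, 2.52, 0.875), ∇J = (17.82, -1.705, 11.27) → (3.81, 2.52, 0.875) − 0.01·(17.82, -1.705, 11.27) = (3.6318, 2.53705, 0.7623)
Step 3: at (3.6318, 2.53705, 0.7623), ∇J = (16.7167, -1.4272, 10.16005) → (3.6318, 2.53705, 0.7623) − 0.01·(16.7167, -1.4272, 10.16005) = (3.464633, 2.551322, 0.6606995)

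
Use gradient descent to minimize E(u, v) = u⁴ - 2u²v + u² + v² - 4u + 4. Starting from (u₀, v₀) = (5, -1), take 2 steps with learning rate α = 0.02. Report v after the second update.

1.257216

∇E = (4u³ - 4uv + 2u - 4, -2u² + 2v)
Step 1: at (5, -1), ∇E = (526, -52) → (5, -1) − 0.02·(526, -52) = (-5.52, 0.04)
Step 2: at (-5.52, 0.04), ∇E = (-686.943232, -60.8608) → (-5.52, 0.04) − 0.02·(-686.943232, -60.8608) = (8.21886464, 1.257216)
v = 1.257216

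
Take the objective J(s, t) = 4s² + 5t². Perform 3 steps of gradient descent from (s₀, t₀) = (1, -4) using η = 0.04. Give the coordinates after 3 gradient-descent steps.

(0.314432, -0.864)

∇J = (8s, 10t)
Step 1: at (1, -4), ∇J = (8, -40) → (1, -4) − 0.04·(8, -40) = (0.68, -2.4)
Step 2: at (0.68, -2.4), ∇J = (5.44, -24) → (0.68, -2.4) − 0.04·(5.44, -24) = (0.4624, -1.44)
Step 3: at (0.4624, -1.44), ∇J = (3.6992, -14.4) → (0.4624, -1.44) − 0.04·(3.6992, -14.4) = (0.314432, -0.864)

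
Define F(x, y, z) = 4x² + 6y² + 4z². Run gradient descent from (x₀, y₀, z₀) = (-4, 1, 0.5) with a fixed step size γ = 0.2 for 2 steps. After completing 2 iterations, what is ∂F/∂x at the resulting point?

∇F = (8x, 12y, 8z)
Step 1: at (-4, 1, 0.5), ∇F = (-32, 12, 4) → (-4, 1, 0.5) − 0.2·(-32, 12, 4) = (2.4, -1.4, -0.3)
Step 2: at (2.4, -1.4, -0.3), ∇F = (19.2, -16.8, -2.4) → (2.4, -1.4, -0.3) − 0.2·(19.2, -16.8, -2.4) = (-1.44, 1.96, 0.18)
∂F/∂x at (-1.44, 1.96, 0.18) = -11.52

-11.52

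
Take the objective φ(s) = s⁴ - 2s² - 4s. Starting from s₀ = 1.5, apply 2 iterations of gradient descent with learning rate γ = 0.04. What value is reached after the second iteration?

φ′(s) = 4s³ - 4s - 4
s₁ = 1.5 − 0.04·3.5 = 1.36
s₂ = 1.36 − 0.04·0.621824 = 1.33512704

1.33512704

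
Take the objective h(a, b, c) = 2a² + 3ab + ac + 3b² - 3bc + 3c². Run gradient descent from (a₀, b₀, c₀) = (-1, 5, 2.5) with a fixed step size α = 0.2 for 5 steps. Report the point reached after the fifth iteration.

(-2.17648, 0.76784, 1.91952)

∇h = (4a + 3b + c, 3a + 6b - 3c, a - 3b + 6c)
(a₁, b₁, c₁) = (-1, 5, 2.5) − 0.2·(13.5, 19.5, -1) = (-3.7, 1.1, 2.7)
(a₂, b₂, c₂) = (-3.7, 1.1, 2.7) − 0.2·(-8.8, -12.6, 9.2) = (-1.94, 3.62, 0.86)
(a₃, b₃, c₃) = (-1.94, 3.62, 0.86) − 0.2·(3.96, 13.32, -7.64) = (-2.732, 0.956, 2.388)
(a₄, b₄, c₄) = (-2.732, 0.956, 2.388) − 0.2·(-5.672, -9.624, 8.728) = (-1.5976, 2.8808, 0.6424)
(a₅, b₅, c₅) = (-1.5976, 2.8808, 0.6424) − 0.2·(2.8944, 10.5648, -6.3856) = (-2.17648, 0.76784, 1.91952)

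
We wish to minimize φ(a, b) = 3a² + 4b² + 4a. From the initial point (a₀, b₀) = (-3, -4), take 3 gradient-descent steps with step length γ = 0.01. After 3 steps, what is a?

∇φ = (6a + 4, 8b)
Step 1: at (-3, -4), ∇φ = (-14, -32) → (-3, -4) − 0.01·(-14, -32) = (-2.86, -3.68)
Step 2: at (-2.86, -3.68), ∇φ = (-13.16, -29.44) → (-2.86, -3.68) − 0.01·(-13.16, -29.44) = (-2.7284, -3.3856)
Step 3: at (-2.7284, -3.3856), ∇φ = (-12.3704, -27.0848) → (-2.7284, -3.3856) − 0.01·(-12.3704, -27.0848) = (-2.604696, -3.114752)
a = -2.604696

-2.604696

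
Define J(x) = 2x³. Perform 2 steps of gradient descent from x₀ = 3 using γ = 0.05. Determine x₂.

J′(x) = 6x²
x₁ = 3 − 0.05·54 = 0.3
x₂ = 0.3 − 0.05·0.54 = 0.273

0.273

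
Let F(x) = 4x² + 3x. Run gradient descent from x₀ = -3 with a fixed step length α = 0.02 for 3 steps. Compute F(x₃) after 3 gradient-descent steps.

9.120151996416

F′(x) = 8x + 3
Step 1: F′(-3) = -21; x₁ = -3 − 0.02·(-21) = -2.58
Step 2: F′(-2.58) = -17.64; x₂ = -2.58 − 0.02·(-17.64) = -2.2272
Step 3: F′(-2.2272) = -14.8176; x₃ = -2.2272 − 0.02·(-14.8176) = -1.930848
F(-1.930848) = 9.120151996416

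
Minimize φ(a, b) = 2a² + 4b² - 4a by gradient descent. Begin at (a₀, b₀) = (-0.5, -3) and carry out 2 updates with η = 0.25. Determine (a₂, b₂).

(1, -3)

∇φ = (4a - 4, 8b)
Step 1: at (-0.5, -3), ∇φ = (-6, -24) → (-0.5, -3) − 0.25·(-6, -24) = (1, 3)
Step 2: at (1, 3), ∇φ = (0, 24) → (1, 3) − 0.25·(0, 24) = (1, -3)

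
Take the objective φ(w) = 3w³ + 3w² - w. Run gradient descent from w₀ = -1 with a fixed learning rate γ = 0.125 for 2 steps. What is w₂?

-1.9453125

φ′(w) = 9w² + 6w - 1
Step 1: φ′(-1) = 2; w₁ = -1 − 0.125·2 = -1.25
Step 2: φ′(-1.25) = 5.5625; w₂ = -1.25 − 0.125·5.5625 = -1.9453125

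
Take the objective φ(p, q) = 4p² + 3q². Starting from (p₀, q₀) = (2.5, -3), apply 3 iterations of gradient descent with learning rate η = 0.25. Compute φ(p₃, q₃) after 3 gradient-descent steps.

∇φ = (8p, 6q)
(p₁, q₁) = (2.5, -3) − 0.25·(20, -18) = (-2.5, 1.5)
(p₂, q₂) = (-2.5, 1.5) − 0.25·(-20, 9) = (2.5, -0.75)
(p₃, q₃) = (2.5, -0.75) − 0.25·(20, -4.5) = (-2.5, 0.375)
φ(-2.5, 0.375) = 25.421875

25.421875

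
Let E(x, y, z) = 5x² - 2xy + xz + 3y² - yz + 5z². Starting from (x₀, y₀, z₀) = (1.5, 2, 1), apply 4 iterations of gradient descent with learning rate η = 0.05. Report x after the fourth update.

∇E = (10x - 2y + z, -2x + 6y - z, x - y + 10z)
Step 1: at (1.5, 2, 1), ∇E = (12, 8, 9.5) → (1.5, 2, 1) − 0.05·(12, 8, 9.5) = (0.9, 1.6, 0.525)
Step 2: at (0.9, 1.6, 0.525), ∇E = (6.325, 7.275, 4.55) → (0.9, 1.6, 0.525) − 0.05·(6.325, 7.275, 4.55) = (0.58375, 1.23625, 0.2975)
Step 3: at (0.58375, 1.23625, 0.2975), ∇E = (3.6625, 5.9525, 2.3225) → (0.58375, 1.23625, 0.2975) − 0.05·(3.6625, 5.9525, 2.3225) = (0.400625, 0.938625, 0.181375)
Step 4: at (0.400625, 0.938625, 0.181375), ∇E = (2.310375, 4.649125, 1.27575) → (0.400625, 0.938625, 0.181375) − 0.05·(2.310375, 4.649125, 1.27575) = (0.28510625, 0.70616875, 0.1175875)
x = 0.28510625

0.28510625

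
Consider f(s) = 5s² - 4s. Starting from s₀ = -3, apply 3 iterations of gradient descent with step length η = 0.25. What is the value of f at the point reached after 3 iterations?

f′(s) = 10s - 4
Step 1: f′(-3) = -34; s₁ = -3 − 0.25·(-34) = 5.5
Step 2: f′(5.5) = 51; s₂ = 5.5 − 0.25·51 = -7.25
Step 3: f′(-7.25) = -76.5; s₃ = -7.25 − 0.25·(-76.5) = 11.875
f(11.875) = 657.578125

657.578125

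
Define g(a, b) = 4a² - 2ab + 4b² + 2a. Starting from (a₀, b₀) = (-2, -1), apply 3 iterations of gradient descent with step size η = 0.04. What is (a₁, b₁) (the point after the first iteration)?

(-1.52, -0.84)

∇g = (8a - 2b + 2, -2a + 8b)
Step 1: at (-2, -1), ∇g = (-12, -4) → (-2, -1) − 0.04·(-12, -4) = (-1.52, -0.84)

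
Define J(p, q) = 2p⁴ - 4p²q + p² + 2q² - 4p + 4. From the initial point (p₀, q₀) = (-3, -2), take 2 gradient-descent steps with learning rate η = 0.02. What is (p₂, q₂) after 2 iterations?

∇J = (8p³ - 8pq + 2p - 4, -4p² + 4q)
(p₁, q₁) = (-3, -2) − 0.02·(-274, -44) = (2.48, -1.12)
(p₂, q₂) = (2.48, -1.12) − 0.02·(145.204736, -29.0816) = (-0.42409472, -0.538368)

(-0.42409472, -0.538368)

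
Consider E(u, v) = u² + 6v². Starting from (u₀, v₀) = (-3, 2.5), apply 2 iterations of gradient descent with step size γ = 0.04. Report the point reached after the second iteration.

∇E = (2u, 12v)
Step 1: at (-3, 2.5), ∇E = (-6, 30) → (-3, 2.5) − 0.04·(-6, 30) = (-2.76, 1.3)
Step 2: at (-2.76, 1.3), ∇E = (-5.52, 15.6) → (-2.76, 1.3) − 0.04·(-5.52, 15.6) = (-2.5392, 0.676)

(-2.5392, 0.676)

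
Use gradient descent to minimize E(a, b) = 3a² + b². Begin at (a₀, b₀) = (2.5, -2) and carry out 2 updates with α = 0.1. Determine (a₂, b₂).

∇E = (6a, 2b)
(a₁, b₁) = (2.5, -2) − 0.1·(15, -4) = (1, -1.6)
(a₂, b₂) = (1, -1.6) − 0.1·(6, -3.2) = (0.4, -1.28)

(0.4, -1.28)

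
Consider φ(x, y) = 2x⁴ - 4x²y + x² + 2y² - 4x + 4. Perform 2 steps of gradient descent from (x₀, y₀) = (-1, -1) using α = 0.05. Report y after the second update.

-0.478

∇φ = (8x³ - 8xy + 2x - 4, -4x² + 4y)
Step 1: at (-1, -1), ∇φ = (-22, -8) → (-1, -1) − 0.05·(-22, -8) = (0.1, -0.6)
Step 2: at (0.1, -0.6), ∇φ = (-3.312, -2.44) → (0.1, -0.6) − 0.05·(-3.312, -2.44) = (0.2656, -0.478)
y = -0.478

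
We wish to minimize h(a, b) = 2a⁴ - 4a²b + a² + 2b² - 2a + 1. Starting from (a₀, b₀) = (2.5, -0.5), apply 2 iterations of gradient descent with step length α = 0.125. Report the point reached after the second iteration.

(3155.828125, 110.21875)

∇h = (8a³ - 8ab + 2a - 2, -4a² + 4b)
Step 1: at (2.5, -0.5), ∇h = (138, -27) → (2.5, -0.5) − 0.125·(138, -27) = (-14.75, 2.875)
Step 2: at (-14.75, 2.875), ∇h = (-25364.625, -858.75) → (-14.75, 2.875) − 0.125·(-25364.625, -858.75) = (3155.828125, 110.21875)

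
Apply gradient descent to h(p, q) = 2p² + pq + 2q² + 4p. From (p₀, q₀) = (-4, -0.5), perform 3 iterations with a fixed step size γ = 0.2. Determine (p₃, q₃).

∇h = (4p + q + 4, p + 4q)
Step 1: at (-4, -0.5), ∇h = (-12.5, -6) → (-4, -0.5) − 0.2·(-12.5, -6) = (-1.5, 0.7)
Step 2: at (-1.5, 0.7), ∇h = (-1.3, 1.3) → (-1.5, 0.7) − 0.2·(-1.3, 1.3) = (-1.24, 0.44)
Step 3: at (-1.24, 0.44), ∇h = (-0.52, 0.52) → (-1.24, 0.44) − 0.2·(-0.52, 0.52) = (-1.136, 0.336)

(-1.136, 0.336)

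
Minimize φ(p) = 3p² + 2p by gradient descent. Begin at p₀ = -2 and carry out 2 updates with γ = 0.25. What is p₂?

φ′(p) = 6p + 2
p₁ = -2 − 0.25·(-10) = 0.5
p₂ = 0.5 − 0.25·5 = -0.75

-0.75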